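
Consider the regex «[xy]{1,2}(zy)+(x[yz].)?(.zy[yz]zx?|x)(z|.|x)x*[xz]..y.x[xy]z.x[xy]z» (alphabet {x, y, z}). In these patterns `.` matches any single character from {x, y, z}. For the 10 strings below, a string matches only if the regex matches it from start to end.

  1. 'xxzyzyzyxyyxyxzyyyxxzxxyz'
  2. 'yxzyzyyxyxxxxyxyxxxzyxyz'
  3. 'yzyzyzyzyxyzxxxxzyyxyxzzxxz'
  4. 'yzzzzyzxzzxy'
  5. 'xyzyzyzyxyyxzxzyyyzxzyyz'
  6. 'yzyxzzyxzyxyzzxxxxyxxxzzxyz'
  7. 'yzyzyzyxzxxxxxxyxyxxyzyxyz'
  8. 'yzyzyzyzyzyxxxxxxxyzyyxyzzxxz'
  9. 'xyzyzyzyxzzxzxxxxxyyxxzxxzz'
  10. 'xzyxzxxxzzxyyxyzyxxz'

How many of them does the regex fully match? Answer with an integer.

1 → match
2 → no match
3 → no match
4 → no match — must end with 'z'
5 → no match
6 → no match
7 → match
8 → match
9 → no match
10 → match
Total matched: 4

4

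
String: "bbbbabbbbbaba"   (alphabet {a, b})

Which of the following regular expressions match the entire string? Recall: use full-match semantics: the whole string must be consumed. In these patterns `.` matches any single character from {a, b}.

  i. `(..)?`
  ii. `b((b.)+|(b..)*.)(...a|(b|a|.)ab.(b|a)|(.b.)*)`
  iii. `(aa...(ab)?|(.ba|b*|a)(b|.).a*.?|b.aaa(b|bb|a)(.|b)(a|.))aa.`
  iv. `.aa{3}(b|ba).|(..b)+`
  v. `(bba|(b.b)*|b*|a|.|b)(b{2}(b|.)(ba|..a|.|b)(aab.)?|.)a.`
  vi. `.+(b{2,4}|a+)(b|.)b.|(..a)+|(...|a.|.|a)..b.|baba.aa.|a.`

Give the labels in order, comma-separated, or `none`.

ii, vi

i → no match
ii → match
iii → no match
iv → no match
v → no match
vi → match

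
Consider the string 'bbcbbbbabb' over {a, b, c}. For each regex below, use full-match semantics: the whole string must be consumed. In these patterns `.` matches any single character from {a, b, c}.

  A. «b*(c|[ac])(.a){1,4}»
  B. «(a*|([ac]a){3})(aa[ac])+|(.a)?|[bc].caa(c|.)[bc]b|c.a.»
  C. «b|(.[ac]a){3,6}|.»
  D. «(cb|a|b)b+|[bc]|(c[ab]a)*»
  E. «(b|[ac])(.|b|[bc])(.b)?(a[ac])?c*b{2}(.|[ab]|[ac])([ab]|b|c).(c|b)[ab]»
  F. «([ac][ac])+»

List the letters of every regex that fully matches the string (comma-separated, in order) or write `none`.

A → no match — must end with 'a'
B → no match
C → no match
D → no match
E → match
F → no match

E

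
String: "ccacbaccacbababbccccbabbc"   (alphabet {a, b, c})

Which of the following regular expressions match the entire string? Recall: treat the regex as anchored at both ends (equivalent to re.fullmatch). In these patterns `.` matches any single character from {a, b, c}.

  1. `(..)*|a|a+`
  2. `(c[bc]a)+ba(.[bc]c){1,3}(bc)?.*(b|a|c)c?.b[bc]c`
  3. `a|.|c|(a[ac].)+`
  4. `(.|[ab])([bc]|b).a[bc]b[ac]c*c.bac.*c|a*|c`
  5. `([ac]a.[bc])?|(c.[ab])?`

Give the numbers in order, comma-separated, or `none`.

2

1 → no match
2 → match
3 → no match
4 → no match
5 → no match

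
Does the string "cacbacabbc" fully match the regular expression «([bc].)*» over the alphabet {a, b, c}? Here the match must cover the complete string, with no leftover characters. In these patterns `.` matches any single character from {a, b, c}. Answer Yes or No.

No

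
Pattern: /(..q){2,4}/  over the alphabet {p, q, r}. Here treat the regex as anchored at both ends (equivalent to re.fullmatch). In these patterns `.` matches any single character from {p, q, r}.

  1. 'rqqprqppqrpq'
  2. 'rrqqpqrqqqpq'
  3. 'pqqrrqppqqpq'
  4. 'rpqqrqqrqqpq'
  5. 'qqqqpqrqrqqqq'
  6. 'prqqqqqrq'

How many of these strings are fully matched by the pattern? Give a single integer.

5

1 → match
2 → match
3 → match
4 → match
5 → no match
6 → match
Total matched: 5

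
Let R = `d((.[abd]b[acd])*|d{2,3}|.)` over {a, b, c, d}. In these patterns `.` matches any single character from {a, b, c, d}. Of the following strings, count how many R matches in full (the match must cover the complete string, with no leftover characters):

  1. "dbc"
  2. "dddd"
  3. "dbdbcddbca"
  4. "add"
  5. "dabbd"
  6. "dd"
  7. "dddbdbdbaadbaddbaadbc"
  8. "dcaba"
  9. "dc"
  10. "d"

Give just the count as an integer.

7

1. "dbc" → no match
2. "dddd" → match
3. "dbdbcddbca" → no match
4. "add" → no match — must start with "d"
5. "dabbd" → match
6. "dd" → match
7 → match
8. "dcaba" → match
9. "dc" → match
10. "d" → match
Total matched: 7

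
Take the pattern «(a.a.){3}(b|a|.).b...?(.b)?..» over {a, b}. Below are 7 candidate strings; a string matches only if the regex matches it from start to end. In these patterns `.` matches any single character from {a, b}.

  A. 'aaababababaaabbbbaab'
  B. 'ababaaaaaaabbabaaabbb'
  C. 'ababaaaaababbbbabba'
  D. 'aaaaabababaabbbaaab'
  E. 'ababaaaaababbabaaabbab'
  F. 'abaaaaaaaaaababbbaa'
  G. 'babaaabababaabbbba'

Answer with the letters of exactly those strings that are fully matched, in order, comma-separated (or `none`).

A, B, C, D, E, F

A → match
B → match
C → match
D → match
E → match
F → match
G → no match — must start with 'a'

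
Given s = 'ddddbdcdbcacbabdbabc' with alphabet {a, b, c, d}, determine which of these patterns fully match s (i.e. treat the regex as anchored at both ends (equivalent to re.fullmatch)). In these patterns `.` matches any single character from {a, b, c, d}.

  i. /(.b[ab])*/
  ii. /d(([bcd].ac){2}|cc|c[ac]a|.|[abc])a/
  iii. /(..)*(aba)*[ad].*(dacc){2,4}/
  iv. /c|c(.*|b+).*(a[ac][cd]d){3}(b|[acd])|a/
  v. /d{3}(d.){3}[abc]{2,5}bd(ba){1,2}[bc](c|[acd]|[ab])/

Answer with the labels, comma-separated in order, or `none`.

i → no match
ii → no match — must end with 'a'
iii → no match — must end with 'dacc'
iv → no match
v → match

v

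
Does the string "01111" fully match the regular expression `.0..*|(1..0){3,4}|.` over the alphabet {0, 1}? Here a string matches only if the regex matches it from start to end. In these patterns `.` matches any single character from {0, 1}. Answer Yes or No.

No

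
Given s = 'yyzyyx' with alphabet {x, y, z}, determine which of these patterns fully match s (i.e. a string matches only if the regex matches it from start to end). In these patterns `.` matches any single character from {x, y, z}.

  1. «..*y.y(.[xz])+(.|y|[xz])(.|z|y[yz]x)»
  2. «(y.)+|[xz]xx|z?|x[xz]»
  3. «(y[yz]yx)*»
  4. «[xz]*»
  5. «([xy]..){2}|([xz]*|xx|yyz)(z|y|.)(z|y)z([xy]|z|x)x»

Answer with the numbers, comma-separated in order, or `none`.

5

1 → no match
2 → no match
3 → no match
4 → no match
5 → match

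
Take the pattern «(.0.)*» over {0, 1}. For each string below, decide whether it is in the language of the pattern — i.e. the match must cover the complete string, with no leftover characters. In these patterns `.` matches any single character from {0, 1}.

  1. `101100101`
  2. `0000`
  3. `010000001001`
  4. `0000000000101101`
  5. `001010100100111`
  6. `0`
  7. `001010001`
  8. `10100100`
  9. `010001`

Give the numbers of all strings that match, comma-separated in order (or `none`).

1

1 → match
2 → no match
3 → no match
4 → no match
5 → no match
6 → no match
7 → no match
8 → no match
9 → no match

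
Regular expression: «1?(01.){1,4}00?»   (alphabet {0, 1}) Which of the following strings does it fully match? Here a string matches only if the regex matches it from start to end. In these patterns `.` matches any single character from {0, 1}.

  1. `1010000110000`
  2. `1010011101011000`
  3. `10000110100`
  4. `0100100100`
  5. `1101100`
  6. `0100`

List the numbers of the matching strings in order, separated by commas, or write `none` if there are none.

1 → no match
2 → no match
3 → no match
4 → match
5 → no match
6 → match

4, 6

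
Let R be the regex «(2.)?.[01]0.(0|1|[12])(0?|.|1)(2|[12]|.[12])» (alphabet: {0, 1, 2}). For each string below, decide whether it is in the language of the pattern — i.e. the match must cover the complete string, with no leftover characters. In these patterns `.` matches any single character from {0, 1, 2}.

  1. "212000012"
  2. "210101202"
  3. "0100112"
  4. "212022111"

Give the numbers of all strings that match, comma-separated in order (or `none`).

1 → match
2 → match
3 → match
4 → no match

1, 2, 3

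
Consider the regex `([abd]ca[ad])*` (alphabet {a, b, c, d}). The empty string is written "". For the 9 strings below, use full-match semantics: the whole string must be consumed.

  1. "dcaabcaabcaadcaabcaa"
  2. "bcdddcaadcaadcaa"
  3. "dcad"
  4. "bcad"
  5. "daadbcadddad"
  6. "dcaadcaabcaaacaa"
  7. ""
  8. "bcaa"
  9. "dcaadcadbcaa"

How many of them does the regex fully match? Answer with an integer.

7

1 → match
2 → no match
3 → match
4 → match
5 → no match
6 → match
7 → match
8 → match
9 → match
Total matched: 7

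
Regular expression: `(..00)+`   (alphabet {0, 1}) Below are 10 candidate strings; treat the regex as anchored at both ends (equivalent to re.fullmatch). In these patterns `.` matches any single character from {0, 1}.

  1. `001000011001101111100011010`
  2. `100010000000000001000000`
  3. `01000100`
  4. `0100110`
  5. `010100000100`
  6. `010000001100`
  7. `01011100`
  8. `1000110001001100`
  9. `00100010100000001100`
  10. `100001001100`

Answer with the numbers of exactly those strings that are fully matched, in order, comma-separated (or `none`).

2, 3, 6, 8, 10

1 → no match — must end with `00`
2 → match
3 → match
4 → no match — must end with `00`
5 → no match
6 → match
7 → no match
8 → match
9 → no match
10 → match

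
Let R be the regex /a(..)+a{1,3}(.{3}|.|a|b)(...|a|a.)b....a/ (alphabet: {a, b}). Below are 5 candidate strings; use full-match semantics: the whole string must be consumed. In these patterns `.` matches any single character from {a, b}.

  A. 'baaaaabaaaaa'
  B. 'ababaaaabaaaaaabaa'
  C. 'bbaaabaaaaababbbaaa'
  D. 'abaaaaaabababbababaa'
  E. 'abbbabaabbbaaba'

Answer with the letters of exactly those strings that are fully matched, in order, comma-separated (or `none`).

none

A → no match — must start with 'a'
B → no match
C → no match — must start with 'a'
D → no match
E → no match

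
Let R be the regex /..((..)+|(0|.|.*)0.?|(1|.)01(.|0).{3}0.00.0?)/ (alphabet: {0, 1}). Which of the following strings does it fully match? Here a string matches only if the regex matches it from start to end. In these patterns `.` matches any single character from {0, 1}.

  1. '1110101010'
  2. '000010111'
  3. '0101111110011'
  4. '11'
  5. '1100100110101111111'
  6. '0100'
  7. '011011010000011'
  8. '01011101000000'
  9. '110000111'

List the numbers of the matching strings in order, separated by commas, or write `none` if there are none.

1, 6, 8

1. '1110101010' → match
2. '000010111' → no match
3 → no match
4. '11' → no match
5 → no match
6. '0100' → match
7 → no match
8 → match
9. '110000111' → no match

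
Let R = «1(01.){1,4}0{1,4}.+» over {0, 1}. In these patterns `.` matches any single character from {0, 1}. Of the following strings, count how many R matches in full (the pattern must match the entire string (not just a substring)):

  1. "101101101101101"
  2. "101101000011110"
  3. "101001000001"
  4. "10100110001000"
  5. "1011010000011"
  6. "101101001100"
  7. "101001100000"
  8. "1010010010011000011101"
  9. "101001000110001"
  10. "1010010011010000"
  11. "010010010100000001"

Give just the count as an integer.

10

1 → match
2 → match
3 → match
4 → match
5 → match
6 → match
7 → match
8 → match
9 → match
10 → match
11 → no match — must start with "101"
Total matched: 10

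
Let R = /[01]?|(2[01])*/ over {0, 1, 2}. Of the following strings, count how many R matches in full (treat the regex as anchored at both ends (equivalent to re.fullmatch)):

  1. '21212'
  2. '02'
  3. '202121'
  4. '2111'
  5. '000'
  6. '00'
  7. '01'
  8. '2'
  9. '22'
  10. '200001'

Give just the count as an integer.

1

1 → no match
2 → no match
3 → match
4 → no match
5 → no match
6 → no match
7 → no match
8 → no match
9 → no match
10 → no match
Total matched: 1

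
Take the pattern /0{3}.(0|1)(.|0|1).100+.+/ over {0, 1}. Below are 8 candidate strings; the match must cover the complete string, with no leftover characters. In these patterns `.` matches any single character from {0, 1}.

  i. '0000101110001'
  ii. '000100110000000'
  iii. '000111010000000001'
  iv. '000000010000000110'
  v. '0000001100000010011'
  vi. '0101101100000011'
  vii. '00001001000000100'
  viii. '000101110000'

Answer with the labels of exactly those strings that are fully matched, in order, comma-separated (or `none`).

i → no match
ii → match
iii → match
iv → match
v → match
vi → no match
vii → match
viii → match

ii, iii, iv, v, vii, viii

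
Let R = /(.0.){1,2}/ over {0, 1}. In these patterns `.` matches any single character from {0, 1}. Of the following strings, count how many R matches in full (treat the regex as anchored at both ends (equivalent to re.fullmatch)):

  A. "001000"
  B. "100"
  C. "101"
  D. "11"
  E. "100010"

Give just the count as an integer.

3

A → match
B → match
C → match
D → no match
E → no match
Total matched: 3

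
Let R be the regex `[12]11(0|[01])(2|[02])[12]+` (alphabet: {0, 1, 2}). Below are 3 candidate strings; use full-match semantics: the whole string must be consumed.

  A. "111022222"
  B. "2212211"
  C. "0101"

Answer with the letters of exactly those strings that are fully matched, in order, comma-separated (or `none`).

A → match
B → no match
C → no match

A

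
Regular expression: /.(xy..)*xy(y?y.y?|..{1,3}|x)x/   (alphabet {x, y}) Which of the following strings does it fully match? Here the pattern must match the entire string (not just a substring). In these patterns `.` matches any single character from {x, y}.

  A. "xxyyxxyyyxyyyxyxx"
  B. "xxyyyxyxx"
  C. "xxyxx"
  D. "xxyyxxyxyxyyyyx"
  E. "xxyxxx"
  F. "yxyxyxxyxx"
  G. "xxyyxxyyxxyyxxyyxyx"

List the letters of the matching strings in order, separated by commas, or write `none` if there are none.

A, B, C, D, E, G

A → match
B → match
C → match
D → match
E → match
F → no match
G → match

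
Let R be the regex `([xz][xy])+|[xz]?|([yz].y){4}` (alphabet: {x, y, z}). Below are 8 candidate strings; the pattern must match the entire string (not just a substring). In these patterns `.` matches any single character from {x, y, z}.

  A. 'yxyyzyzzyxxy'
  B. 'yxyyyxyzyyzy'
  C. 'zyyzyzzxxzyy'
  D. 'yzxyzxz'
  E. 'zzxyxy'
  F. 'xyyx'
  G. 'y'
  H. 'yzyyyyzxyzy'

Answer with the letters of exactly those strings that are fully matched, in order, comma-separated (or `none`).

none

A. 'yxyyzyzzyxxy' → no match
B. 'yxyyyxyzyyzy' → no match
C. 'zyyzyzzxxzyy' → no match
D. 'yzxyzxz' → no match
E. 'zzxyxy' → no match
F. 'xyyx' → no match
G. 'y' → no match
H. 'yzyyyyzxyzy' → no match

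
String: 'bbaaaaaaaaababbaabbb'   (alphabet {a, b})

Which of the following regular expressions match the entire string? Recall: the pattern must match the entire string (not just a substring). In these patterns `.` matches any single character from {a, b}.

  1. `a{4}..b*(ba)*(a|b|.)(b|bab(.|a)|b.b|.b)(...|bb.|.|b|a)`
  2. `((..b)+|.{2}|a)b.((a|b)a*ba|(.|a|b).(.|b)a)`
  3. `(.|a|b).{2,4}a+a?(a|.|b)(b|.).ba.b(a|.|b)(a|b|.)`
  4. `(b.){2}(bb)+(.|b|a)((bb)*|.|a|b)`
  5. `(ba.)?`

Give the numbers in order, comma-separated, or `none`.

1 → no match — must start with 'a'
2 → no match
3 → match
4 → no match
5 → no match

3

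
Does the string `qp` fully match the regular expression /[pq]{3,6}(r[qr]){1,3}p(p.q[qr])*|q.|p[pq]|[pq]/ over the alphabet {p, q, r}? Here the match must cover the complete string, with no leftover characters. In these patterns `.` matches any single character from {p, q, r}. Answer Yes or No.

Yes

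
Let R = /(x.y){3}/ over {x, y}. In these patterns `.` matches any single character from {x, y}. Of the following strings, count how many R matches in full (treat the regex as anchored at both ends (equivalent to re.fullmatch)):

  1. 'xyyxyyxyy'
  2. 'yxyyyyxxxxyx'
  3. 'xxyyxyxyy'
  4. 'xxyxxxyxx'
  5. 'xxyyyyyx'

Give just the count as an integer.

1

1. 'xyyxyyxyy' → match
2. 'yxyyyyxxxxyx' → no match — must start with 'x'
3. 'xxyyxyxyy' → no match
4. 'xxyxxxyxx' → no match — must end with 'y'
5. 'xxyyyyyx' → no match — must end with 'y'
Total matched: 1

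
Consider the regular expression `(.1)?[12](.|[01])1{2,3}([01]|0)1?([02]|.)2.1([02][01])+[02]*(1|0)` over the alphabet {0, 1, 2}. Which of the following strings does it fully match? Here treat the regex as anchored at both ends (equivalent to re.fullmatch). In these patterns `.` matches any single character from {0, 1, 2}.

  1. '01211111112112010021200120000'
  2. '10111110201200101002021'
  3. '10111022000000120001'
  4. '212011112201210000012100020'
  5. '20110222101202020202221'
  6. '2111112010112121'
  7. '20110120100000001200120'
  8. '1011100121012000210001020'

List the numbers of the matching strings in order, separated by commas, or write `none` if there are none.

2, 4, 5, 7

1 → no match
2 → match
3 → no match
4 → match
5 → match
6 → no match
7 → match
8 → no match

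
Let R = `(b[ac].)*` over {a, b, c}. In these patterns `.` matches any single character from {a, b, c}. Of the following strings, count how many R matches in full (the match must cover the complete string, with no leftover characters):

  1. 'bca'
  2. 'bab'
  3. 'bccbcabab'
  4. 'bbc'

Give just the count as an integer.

1 → match
2 → match
3 → match
4 → no match
Total matched: 3

3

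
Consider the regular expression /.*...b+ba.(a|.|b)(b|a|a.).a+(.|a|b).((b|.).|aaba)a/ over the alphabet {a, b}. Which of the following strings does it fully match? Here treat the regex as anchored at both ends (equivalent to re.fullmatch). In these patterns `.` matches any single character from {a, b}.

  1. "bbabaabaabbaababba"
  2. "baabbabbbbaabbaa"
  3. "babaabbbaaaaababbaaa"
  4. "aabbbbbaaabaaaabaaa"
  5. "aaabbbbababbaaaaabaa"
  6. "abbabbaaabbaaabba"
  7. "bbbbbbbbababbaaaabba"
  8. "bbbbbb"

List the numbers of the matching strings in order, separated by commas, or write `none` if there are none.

2, 3, 4, 5, 6, 7

1 → no match
2 → match
3 → match
4 → match
5 → match
6 → match
7 → match
8. "bbbbbb" → no match — must end with "a"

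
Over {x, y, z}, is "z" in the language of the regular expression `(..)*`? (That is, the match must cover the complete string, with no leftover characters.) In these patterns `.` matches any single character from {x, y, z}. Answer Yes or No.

No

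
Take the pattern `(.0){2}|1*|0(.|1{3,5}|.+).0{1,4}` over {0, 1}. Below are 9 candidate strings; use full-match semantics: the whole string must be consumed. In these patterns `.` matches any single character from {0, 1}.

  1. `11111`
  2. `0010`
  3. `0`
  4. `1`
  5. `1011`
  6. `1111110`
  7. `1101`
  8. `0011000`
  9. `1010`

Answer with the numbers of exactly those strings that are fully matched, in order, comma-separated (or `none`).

1, 2, 4, 8, 9

1. `11111` → match
2. `0010` → match
3. `0` → no match
4. `1` → match
5. `1011` → no match
6. `1111110` → no match
7. `1101` → no match
8. `0011000` → match
9. `1010` → match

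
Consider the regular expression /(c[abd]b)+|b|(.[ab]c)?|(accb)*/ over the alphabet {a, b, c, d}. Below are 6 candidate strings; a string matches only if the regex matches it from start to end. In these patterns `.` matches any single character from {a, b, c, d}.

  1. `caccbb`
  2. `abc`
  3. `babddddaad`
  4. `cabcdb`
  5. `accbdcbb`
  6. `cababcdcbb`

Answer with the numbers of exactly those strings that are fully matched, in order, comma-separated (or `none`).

1 → no match
2 → match
3 → no match
4 → match
5 → no match
6 → no match

2, 4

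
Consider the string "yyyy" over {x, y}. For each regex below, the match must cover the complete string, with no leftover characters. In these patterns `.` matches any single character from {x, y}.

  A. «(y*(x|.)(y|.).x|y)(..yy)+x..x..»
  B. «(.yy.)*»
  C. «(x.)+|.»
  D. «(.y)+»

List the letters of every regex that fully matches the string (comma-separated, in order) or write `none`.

B, D

A → no match
B → match
C → no match
D → match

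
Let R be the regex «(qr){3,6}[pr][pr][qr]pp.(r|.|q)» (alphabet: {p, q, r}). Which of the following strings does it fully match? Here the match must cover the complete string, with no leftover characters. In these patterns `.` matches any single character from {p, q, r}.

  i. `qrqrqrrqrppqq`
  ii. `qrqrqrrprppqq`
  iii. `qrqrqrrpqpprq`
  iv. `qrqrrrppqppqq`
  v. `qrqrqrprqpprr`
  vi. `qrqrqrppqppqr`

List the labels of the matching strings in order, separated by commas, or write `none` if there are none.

ii, iii, v, vi

i → no match
ii → match
iii → match
iv → no match
v → match
vi → match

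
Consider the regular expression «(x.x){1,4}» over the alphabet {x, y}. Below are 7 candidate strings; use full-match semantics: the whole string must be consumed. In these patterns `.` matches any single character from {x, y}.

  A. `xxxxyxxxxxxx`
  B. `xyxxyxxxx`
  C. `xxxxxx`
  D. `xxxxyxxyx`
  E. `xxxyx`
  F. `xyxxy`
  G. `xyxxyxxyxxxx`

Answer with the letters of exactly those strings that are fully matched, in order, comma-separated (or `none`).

A → match
B → match
C → match
D → match
E → no match
F → no match — must end with `x`
G → match

A, B, C, D, G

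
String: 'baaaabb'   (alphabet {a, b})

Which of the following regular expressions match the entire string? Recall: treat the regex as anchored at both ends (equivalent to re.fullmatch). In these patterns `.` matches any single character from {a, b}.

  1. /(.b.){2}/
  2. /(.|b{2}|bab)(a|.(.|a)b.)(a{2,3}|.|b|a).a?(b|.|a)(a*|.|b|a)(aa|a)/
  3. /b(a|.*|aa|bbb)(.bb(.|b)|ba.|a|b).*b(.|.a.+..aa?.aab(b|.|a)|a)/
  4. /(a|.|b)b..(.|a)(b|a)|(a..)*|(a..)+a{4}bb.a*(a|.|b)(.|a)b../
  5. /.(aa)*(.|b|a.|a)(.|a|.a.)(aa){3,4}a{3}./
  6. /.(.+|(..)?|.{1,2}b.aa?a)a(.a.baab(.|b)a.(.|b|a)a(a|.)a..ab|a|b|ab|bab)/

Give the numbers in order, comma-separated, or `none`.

3

1 → no match
2 → no match
3 → match
4 → no match
5 → no match
6 → no match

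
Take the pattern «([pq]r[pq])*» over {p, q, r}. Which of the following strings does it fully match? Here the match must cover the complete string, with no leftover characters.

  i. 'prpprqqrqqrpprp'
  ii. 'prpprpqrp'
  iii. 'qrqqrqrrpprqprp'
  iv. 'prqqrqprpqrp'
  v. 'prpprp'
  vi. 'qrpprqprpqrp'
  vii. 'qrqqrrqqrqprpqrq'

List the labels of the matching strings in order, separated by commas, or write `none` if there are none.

i → match
ii → match
iii → no match
iv → match
v → match
vi → match
vii → no match

i, ii, iv, v, vi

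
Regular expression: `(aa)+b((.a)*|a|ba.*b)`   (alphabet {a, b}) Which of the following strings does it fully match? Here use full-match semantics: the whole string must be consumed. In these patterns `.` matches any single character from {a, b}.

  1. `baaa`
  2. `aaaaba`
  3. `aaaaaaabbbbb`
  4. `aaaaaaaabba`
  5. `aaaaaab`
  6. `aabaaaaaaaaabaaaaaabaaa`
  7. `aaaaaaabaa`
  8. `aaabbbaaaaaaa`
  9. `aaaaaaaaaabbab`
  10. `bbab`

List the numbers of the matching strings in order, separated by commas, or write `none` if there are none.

1 → no match — must start with `aa`
2 → match
3 → no match
4 → match
5 → match
6 → no match
7 → no match
8 → no match
9 → match
10 → no match — must start with `aa`

2, 4, 5, 9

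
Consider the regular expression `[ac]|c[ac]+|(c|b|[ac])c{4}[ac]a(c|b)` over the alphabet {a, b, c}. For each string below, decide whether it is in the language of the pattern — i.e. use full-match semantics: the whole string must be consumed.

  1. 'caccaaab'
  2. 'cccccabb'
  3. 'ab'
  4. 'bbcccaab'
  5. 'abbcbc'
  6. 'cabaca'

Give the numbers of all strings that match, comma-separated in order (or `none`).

1 → no match
2 → no match
3 → no match
4 → no match
5 → no match
6 → no match

none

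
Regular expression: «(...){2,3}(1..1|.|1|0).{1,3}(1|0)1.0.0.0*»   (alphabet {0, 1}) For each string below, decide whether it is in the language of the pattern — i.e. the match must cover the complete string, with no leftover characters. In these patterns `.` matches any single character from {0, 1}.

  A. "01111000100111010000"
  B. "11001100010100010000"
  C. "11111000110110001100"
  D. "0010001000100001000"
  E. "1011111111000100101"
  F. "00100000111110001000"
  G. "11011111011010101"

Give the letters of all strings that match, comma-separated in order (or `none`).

A → match
B → no match
C → no match
D → match
E → match
F → match
G → no match

A, D, E, F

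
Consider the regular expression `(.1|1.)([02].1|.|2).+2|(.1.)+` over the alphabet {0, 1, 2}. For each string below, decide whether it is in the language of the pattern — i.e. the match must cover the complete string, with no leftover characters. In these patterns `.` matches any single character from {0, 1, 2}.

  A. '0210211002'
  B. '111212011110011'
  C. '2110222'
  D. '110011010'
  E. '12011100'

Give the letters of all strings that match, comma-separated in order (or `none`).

B, C, D

A → no match
B → match
C → match
D → match
E → no match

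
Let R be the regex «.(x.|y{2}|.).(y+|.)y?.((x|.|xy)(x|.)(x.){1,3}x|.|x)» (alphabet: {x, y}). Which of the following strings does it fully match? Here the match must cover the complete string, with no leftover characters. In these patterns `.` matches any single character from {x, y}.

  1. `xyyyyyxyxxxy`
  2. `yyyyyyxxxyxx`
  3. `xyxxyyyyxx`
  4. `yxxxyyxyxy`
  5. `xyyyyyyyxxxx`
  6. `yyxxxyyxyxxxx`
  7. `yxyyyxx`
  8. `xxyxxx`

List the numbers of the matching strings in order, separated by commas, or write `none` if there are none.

5, 7, 8

1 → no match
2 → no match
3 → no match
4 → no match
5 → match
6 → no match
7 → match
8 → match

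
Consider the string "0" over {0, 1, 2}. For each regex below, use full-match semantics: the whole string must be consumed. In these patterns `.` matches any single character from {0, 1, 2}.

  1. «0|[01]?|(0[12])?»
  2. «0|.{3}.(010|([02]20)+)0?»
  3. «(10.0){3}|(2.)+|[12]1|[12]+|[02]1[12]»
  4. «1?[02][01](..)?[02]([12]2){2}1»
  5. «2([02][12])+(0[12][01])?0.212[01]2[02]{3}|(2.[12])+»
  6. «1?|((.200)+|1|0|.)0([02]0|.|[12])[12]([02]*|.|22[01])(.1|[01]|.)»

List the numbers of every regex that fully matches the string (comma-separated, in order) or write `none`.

1, 2

1 → match
2 → match
3 → no match
4 → no match — must end with "21"
5 → no match — must start with "2"
6 → no match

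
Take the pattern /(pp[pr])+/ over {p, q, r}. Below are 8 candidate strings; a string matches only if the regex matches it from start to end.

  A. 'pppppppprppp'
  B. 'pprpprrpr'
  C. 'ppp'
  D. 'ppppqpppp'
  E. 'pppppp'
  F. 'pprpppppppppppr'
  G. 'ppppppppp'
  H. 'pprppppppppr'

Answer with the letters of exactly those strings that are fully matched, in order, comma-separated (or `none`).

A. 'pppppppprppp' → match
B. 'pprpprrpr' → no match
C. 'ppp' → match
D. 'ppppqpppp' → no match
E. 'pppppp' → match
F → match
G. 'ppppppppp' → match
H. 'pprppppppppr' → match

A, C, E, F, G, H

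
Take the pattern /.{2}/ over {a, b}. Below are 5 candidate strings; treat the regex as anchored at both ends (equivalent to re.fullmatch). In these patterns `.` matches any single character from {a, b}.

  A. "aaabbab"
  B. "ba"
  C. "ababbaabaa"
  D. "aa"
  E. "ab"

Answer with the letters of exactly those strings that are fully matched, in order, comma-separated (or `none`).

B, D, E

A → no match
B → match
C → no match
D → match
E → match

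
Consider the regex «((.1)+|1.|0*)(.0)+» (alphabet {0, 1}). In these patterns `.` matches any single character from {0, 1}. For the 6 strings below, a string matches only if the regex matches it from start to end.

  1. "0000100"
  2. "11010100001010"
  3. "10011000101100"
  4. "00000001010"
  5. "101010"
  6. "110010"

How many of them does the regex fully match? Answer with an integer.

1 → no match
2 → match
3 → no match
4 → match
5 → match
6 → match
Total matched: 4

4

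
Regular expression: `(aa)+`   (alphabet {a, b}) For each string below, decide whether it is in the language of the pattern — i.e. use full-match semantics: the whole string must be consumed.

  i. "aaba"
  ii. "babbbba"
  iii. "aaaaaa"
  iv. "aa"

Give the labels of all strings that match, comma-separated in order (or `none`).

iii, iv

i → no match — must end with "aa"
ii → no match — must start with "aa"
iii → match
iv → match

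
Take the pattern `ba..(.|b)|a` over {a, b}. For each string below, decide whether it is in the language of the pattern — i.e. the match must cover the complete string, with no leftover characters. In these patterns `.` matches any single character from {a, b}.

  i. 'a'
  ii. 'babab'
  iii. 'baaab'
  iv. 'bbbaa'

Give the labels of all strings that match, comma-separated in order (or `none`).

i, ii, iii

i → match
ii → match
iii → match
iv → no match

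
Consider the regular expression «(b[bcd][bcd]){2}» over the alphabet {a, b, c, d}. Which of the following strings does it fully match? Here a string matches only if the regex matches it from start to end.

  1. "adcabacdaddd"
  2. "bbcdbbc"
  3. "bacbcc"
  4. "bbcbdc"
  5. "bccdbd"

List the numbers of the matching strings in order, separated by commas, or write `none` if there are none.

1. "adcabacdaddd" → no match — must start with "b"
2. "bbcdbbc" → no match
3. "bacbcc" → no match
4. "bbcbdc" → match
5. "bccdbd" → no match

4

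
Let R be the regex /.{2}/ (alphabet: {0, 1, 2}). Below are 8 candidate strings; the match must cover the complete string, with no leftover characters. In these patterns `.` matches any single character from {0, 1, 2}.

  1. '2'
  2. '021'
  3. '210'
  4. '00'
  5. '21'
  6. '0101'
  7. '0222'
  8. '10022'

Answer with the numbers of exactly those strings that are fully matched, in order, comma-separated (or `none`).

1 → no match
2 → no match
3 → no match
4 → match
5 → match
6 → no match
7 → no match
8 → no match

4, 5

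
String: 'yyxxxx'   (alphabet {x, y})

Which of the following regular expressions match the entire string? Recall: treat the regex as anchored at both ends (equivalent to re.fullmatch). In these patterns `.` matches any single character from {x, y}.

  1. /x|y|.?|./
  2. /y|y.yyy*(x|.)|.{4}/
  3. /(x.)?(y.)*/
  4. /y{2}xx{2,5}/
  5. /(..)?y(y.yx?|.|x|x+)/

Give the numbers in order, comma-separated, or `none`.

4

1 → no match
2 → no match
3 → no match
4 → match
5 → no match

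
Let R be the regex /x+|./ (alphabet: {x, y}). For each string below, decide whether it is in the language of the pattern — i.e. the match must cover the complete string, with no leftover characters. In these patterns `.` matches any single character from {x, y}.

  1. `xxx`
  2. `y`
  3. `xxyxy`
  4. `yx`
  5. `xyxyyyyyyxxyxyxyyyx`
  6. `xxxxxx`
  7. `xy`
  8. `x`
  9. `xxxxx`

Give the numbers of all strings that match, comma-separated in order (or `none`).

1 → match
2 → match
3 → no match
4 → no match
5 → no match
6 → match
7 → no match
8 → match
9 → match

1, 2, 6, 8, 9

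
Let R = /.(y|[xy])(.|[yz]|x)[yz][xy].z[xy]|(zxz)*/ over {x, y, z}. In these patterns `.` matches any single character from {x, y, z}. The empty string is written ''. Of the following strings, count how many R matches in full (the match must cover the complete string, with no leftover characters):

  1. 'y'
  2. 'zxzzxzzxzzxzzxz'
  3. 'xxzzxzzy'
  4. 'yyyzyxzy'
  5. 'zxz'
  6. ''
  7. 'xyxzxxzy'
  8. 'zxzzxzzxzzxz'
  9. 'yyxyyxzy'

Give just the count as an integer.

1 → no match
2 → match
3 → match
4 → match
5 → match
6 → match
7 → match
8 → match
9 → match
Total matched: 8

8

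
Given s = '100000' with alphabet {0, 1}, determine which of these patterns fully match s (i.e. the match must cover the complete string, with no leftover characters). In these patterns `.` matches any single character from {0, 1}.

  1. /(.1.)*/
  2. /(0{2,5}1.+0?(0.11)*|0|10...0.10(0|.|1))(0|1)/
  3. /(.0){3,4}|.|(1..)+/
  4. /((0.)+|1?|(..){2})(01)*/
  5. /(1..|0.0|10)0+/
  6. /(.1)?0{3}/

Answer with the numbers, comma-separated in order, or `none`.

1 → no match
2 → no match
3 → match
4 → no match
5 → match
6 → no match

3, 5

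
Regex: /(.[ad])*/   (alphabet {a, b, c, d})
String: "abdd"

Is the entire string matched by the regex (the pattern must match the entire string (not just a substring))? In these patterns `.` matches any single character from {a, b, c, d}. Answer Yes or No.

No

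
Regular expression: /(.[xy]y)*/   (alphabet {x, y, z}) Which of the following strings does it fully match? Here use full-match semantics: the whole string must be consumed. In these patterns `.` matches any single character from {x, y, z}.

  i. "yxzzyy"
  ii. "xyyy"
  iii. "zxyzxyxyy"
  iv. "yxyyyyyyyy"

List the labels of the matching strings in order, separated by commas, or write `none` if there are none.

i. "yxzzyy" → no match
ii. "xyyy" → no match
iii. "zxyzxyxyy" → match
iv. "yxyyyyyyyy" → no match

iii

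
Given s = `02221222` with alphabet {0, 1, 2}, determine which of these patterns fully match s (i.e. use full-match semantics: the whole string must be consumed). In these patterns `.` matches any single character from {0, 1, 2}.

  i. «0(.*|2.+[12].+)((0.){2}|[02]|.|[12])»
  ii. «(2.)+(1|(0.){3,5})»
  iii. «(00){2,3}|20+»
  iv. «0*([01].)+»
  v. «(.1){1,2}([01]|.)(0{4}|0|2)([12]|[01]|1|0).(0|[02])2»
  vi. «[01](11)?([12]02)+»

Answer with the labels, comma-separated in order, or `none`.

i

i → match
ii → no match — must start with `2`
iii → no match
iv → no match
v → no match
vi → no match — must end with `02`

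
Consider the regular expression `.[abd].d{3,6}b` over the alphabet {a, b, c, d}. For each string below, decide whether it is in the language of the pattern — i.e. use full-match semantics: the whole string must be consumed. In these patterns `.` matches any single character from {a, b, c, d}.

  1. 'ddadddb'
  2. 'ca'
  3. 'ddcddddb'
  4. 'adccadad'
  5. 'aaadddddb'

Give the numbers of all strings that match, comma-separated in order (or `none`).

1. 'ddadddb' → match
2. 'ca' → no match — must end with 'db'
3. 'ddcddddb' → match
4. 'adccadad' → no match — must end with 'db'
5. 'aaadddddb' → match

1, 3, 5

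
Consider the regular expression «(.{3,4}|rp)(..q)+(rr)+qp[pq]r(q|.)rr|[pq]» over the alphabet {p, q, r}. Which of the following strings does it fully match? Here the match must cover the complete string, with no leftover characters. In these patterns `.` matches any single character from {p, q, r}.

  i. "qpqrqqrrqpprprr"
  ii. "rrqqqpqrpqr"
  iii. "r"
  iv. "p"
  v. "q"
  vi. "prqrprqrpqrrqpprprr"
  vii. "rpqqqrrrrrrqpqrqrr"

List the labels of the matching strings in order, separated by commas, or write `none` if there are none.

i, iv, v, vi, vii

i → match
ii → no match
iii → no match
iv → match
v → match
vi → match
vii → match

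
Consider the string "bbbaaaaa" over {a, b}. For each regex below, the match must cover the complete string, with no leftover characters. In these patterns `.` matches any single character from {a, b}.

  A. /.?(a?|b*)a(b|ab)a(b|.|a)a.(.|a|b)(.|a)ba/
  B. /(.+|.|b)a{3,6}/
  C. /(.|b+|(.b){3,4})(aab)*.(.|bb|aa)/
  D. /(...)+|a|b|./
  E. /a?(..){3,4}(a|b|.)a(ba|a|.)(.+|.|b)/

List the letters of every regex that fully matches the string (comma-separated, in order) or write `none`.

B

A → no match — must end with "ba"
B → match
C → no match
D → no match
E → no match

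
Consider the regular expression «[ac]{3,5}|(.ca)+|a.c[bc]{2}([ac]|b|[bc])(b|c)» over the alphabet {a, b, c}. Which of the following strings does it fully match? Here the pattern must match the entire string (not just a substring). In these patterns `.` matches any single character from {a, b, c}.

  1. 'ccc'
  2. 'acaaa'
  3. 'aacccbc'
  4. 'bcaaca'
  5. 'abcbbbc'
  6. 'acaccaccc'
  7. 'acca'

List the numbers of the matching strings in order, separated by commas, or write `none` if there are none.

1, 2, 3, 4, 5, 7

1 → match
2 → match
3 → match
4 → match
5 → match
6 → no match
7 → match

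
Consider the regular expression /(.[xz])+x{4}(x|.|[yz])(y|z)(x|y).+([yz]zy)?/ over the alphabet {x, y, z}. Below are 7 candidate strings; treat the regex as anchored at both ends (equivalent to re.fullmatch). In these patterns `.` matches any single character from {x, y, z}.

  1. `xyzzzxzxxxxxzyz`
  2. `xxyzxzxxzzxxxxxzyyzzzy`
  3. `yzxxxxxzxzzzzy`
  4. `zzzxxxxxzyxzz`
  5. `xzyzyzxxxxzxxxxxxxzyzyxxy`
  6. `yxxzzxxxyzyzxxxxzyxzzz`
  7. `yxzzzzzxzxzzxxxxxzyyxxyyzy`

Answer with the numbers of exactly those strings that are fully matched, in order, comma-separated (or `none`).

2, 3, 4, 6, 7

1 → no match
2 → match
3 → match
4 → match
5 → no match
6 → match
7 → match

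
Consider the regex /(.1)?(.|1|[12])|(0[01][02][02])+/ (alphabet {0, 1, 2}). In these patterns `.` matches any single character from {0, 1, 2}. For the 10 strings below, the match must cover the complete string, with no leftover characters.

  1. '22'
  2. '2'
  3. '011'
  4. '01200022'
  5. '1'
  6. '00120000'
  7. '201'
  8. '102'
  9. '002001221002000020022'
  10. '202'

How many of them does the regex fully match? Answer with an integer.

4

1 → no match
2 → match
3 → match
4 → match
5 → match
6 → no match
7 → no match
8 → no match
9 → no match
10 → no match
Total matched: 4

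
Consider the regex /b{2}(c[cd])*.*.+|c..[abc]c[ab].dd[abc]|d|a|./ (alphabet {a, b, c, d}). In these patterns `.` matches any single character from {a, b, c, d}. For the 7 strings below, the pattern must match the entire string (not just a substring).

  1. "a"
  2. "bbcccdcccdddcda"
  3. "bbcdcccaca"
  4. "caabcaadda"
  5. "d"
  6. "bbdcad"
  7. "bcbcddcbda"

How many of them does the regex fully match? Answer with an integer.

1 → match
2 → match
3 → match
4 → match
5 → match
6 → match
7 → no match
Total matched: 6

6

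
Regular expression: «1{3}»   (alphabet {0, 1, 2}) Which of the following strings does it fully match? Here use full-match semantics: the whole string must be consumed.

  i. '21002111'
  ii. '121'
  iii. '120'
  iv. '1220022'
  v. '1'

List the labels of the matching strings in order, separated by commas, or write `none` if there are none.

i → no match — must start with '1'
ii → no match
iii → no match — must end with '1'
iv → no match — must end with '1'
v → no match

none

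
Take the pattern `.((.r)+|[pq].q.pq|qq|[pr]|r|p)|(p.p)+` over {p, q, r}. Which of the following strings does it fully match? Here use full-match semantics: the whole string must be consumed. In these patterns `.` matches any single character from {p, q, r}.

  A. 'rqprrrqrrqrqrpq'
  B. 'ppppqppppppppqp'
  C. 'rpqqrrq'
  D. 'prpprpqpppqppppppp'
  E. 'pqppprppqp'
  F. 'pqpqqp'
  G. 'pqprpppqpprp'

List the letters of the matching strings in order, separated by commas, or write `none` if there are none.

B

A → no match
B → match
C → no match
D → no match
E → no match
F → no match
G → no match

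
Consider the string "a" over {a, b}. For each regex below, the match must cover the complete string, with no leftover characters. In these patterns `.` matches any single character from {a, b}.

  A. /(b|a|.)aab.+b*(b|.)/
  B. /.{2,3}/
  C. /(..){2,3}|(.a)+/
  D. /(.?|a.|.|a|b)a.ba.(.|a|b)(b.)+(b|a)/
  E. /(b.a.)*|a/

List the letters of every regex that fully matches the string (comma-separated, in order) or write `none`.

A → no match
B → no match
C → no match
D → no match
E → match

E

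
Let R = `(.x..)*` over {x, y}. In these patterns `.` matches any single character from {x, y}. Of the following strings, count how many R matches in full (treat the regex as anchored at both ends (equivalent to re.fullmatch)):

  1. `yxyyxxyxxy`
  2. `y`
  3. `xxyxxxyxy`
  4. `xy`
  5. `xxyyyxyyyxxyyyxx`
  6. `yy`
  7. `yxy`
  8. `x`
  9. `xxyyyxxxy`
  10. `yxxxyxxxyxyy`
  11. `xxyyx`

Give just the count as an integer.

1

1 → no match
2 → no match
3 → no match
4 → no match
5 → no match
6 → no match
7 → no match
8 → no match
9 → no match
10 → match
11 → no match
Total matched: 1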